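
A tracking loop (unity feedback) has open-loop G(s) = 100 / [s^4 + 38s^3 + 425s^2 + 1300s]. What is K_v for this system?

1/13

Factoring s from the denominator leaves a polynomial with constant term 1300, so the system is type 1.
K_v = lim_{s→0} s·G(s) = 100 / 1300 = 1/13.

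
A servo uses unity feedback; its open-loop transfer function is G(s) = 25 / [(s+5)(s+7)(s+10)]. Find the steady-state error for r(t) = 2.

No free integrators in G(s): this is a type 0 system.
K_p = lim_{s→0} G(s) = 25 / (5·7·10) = 1/14.
e_ss = 2/(1 + K_p) = 2/(15/14) = 28/15.

28/15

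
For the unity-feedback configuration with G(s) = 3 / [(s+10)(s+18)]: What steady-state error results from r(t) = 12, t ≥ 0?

720/61

G(s) has no factors of s in the denominator, so the system is type 0.
K_p = lim_{s→0} G(s) = 3 / (10·18) = 1/60.
e_ss = 12/(1 + K_p) = 12/(61/60) = 720/61.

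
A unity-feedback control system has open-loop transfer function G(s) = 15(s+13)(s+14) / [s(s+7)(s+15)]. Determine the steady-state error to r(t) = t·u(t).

1/26

System type = 1 (one pole at s=0).
K_v = lim_{s→0} s·G(s) = 15·13·14 / (7·15) = 26.
e_ss = 1/K_v = 1/26.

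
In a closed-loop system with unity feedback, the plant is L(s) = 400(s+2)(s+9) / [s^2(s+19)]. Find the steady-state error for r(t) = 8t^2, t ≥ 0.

Two free integrators in L(s): this is a type 2 system.
K_a = lim_{s→0} s^2·L(s) = 400·2·9 / (19) = 7200/19.
r(t) = 8t^2 gives R(s) = 16/s^3.
e_ss = 16/K_a = 16/(7200/19) = 19/450.

19/450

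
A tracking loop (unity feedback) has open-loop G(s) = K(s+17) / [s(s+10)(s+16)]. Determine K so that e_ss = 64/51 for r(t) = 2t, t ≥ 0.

15

The open loop has one pole at the origin → type 1 system.
K_v = lim_{s→0} s·G(s) = K·17 / (10·16) = (17/160)·K.
e_ss = 2/K_v = 64/51 ⇒ K_v = 51/32 ⇒ K = (51/32)/(17/160) = 15.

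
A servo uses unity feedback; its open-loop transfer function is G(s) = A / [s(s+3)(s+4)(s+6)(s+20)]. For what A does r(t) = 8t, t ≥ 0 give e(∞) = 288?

The open loop has one pole at the origin → type 1 system.
K_v = lim_{s→0} s·G(s) = A / (3·4·6·20) = (1/1440)·A.
e_ss = 8/K_v = 288 ⇒ K_v = 1/36 ⇒ A = (1/36)/(1/1440) = 40.

40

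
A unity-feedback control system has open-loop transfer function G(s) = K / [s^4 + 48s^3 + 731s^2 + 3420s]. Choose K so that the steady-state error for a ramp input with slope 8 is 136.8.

200

Lowest-order denominator term is 3420s, so the open loop has 1 pole at the origin → type 1 system.
K_v = lim_{s→0} s·G(s) = K / 3420 = (1/3420)·K.
e_ss = 8/K_v = 136.8 ⇒ K_v = 10/171 ⇒ K = (10/171)/(1/3420) = 200.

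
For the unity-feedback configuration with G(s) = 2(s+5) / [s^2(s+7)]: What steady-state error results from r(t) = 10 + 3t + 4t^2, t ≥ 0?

5.6

System type = 2 (two poles at s=0). Treating each term separately:
  • 10: tracked with zero error.
  • 3t: tracked with zero error.
  • 4t^2: e_ss = 8/K_a with K_a=10/7 → 5.6.
Total e_ss = 5.6.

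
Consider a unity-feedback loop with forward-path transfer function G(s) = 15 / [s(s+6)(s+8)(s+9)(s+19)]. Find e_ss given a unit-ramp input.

547.2

System type = 1 (one pole at s=0).
K_v = lim_{s→0} s·G(s) = 15 / (6·8·9·19) = 5/2736.
e_ss = 1/K_v = 1/(5/2736) = 547.2.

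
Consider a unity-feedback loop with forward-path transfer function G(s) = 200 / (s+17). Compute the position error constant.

No free integrators in G(s): this is a type 0 system.
K_p = lim_{s→0} G(s) = 200 / (17) = 200/17.

200/17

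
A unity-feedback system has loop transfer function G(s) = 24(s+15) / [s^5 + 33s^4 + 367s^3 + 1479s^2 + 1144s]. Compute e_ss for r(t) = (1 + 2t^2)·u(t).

The denominator has no term below 1144s — 1 pole at s=0, type 1. Taking each input component in turn:
  • 1: tracked with zero error.
  • 2t^2: a type-1 system cannot track it, e_ss → ∞.
The unbounded component dominates.

infinity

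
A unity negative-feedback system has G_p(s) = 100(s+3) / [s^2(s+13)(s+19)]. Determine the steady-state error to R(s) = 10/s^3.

247/30

Two free integrators in G_p(s): this is a type 2 system.
K_a = lim_{s→0} s^2·G_p(s) = 100·3 / (13·19) = 300/247.
r(t) = 5t^2 gives R(s) = 10/s^3.
e_ss = 10/K_a = 10/(300/247) = 247/30.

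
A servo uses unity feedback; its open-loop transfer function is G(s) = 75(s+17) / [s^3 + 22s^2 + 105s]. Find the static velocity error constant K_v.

The denominator has no term below 105s — 1 pole at s=0, type 1.
K_v = lim_{s→0} s·G(s) = 75·17 / 105 = 85/7.

85/7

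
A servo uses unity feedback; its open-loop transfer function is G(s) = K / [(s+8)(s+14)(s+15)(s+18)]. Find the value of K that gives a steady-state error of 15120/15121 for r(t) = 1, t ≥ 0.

2

System type = 0 (no poles at s=0).
K_p = lim_{s→0} G(s) = K / (8·14·15·18) = (1/30240)·K.
e_ss = 1/(1 + K_p) = 15120/15121 ⇒ 1 + (1/30240)·K = 15121/15120 ⇒ K = 2.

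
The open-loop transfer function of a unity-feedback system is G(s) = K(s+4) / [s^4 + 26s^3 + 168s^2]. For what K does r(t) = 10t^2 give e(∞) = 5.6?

Lowest-order denominator term is 168s^2, so the open loop has 2 poles at the origin → type 2 system.
K_a = lim_{s→0} s^2·G(s) = K·4 / 168 = (1/42)·K.
e_ss = 20/K_a = 5.6 ⇒ K_a = 25/7 ⇒ K = (25/7)/(1/42) = 150.

150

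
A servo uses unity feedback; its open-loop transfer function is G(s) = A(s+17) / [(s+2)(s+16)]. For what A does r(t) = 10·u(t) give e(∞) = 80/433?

100

G(s) has no factors of s in the denominator, so the system is type 0.
K_p = lim_{s→0} G(s) = A·17 / (2·16) = (17/32)·A.
e_ss = 10/(1 + K_p) = 80/433 ⇒ 1 + (17/32)·A = 54.125 ⇒ A = 100.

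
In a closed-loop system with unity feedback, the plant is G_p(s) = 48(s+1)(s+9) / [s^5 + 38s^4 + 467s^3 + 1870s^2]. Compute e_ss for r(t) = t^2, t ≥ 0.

935/108

Factoring s^2 from the denominator leaves a polynomial with constant term 1870, so the system is type 2.
K_a = lim_{s→0} s^2·G_p(s) = 48·1·9 / 1870 = 216/935.
r(t) = t^2 gives R(s) = 2/s^3.
e_ss = 2/K_a = 2/(216/935) = 935/108.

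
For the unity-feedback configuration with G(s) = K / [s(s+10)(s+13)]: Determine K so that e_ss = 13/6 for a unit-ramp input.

The open loop has one pole at the origin → type 1 system.
K_v = lim_{s→0} s·G(s) = K / (10·13) = (1/130)·K.
e_ss = 1/K_v = 13/6 ⇒ K_v = 6/13 ⇒ K = (6/13)/(1/130) = 60.

60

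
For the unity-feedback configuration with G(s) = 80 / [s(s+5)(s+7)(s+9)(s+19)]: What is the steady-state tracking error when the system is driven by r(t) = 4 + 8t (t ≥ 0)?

598.5

One free integrator in G(s): this is a type 1 system. Treating each term separately:
  • 4: tracked with zero error.
  • 8t: e_ss = 8/K_v with K_v=16/1197 → 598.5.
Total e_ss = 598.5.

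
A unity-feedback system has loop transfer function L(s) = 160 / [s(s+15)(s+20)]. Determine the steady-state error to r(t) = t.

One free integrator in L(s): this is a type 1 system.
K_v = lim_{s→0} s·L(s) = 160 / (15·20) = 8/15.
e_ss = 1/K_v = 1/(8/15) = 1.875.

1.875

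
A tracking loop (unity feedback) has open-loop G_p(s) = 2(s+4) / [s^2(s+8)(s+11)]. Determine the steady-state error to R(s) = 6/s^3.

The open loop has two poles at the origin → type 2 system.
K_a = lim_{s→0} s^2·G_p(s) = 2·4 / (8·11) = 1/11.
r(t) = 3t^2 gives R(s) = 6/s^3.
e_ss = 6/K_a = 6/(1/11) = 66.

66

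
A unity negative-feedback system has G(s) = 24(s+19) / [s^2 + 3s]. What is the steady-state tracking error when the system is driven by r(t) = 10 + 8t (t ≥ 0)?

Factoring s from the denominator leaves a polynomial with constant term 3, so the system is type 1. Taking each input component in turn:
  • 10: tracked with zero error.
  • 8t: e_ss = 8/K_v with K_v=152 → 1/19.
Total e_ss = 1/19.

1/19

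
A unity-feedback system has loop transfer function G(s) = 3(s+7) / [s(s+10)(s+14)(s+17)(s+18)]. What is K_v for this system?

1/2040

G(s) has one factor of s in the denominator, so the system is type 1.
K_v = lim_{s→0} s·G(s) = 3·7 / (10·14·17·18) = 1/2040.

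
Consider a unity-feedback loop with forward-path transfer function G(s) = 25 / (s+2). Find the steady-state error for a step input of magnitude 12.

8/9

G(s) has no factors of s in the denominator, so the system is type 0.
K_p = lim_{s→0} G(s) = 25 / (2) = 12.5.
e_ss = 12/(1 + K_p) = 12/13.5 = 8/9.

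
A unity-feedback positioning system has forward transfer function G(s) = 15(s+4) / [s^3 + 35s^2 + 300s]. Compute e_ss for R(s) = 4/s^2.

20

Lowest-order denominator term is 300s, so the open loop has 1 pole at the origin → type 1 system.
K_v = lim_{s→0} s·G(s) = 15·4 / 300 = 0.2.
e_ss = 4/K_v = 4/0.2 = 20.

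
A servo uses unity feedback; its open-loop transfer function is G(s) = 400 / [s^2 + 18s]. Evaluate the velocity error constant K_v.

Factoring s from the denominator leaves a polynomial with constant term 18, so the system is type 1.
K_v = lim_{s→0} s·G(s) = 400 / 18 = 200/9.

200/9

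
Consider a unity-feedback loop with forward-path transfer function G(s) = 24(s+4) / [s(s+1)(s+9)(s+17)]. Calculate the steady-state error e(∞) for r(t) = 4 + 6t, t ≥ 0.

9.5625

G(s) has one factor of s in the denominator, so the system is type 1. Taking each input component in turn:
  • 4: tracked with zero error.
  • 6t: e_ss = 6/K_v with K_v=32/51 → 9.5625.
Total e_ss = 9.5625.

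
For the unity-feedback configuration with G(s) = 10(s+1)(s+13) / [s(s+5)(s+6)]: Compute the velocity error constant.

System type = 1 (one pole at s=0).
K_v = lim_{s→0} s·G(s) = 10·1·13 / (5·6) = 13/3.

13/3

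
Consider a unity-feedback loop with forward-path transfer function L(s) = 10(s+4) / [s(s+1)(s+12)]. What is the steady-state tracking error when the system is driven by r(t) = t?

System type = 1 (one pole at s=0).
K_v = lim_{s→0} s·L(s) = 10·4 / (1·12) = 10/3.
e_ss = 1/K_v = 1/(10/3) = 0.3.

0.3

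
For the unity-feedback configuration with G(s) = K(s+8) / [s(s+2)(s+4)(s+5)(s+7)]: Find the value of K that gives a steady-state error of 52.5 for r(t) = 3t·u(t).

System type = 1 (one pole at s=0).
K_v = lim_{s→0} s·G(s) = K·8 / (2·4·5·7) = (1/35)·K.
e_ss = 3/K_v = 52.5 ⇒ K_v = 2/35 ⇒ K = (2/35)/(1/35) = 2.

2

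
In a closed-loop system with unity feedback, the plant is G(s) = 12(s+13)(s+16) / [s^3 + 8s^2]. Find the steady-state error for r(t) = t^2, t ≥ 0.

1/156

Lowest-order denominator term is 8s^2, so the open loop has 2 poles at the origin → type 2 system.
K_a = lim_{s→0} s^2·G(s) = 12·13·16 / 8 = 312.
r(t) = t^2 gives R(s) = 2/s^3.
e_ss = 2/K_a = 2/312 = 1/156.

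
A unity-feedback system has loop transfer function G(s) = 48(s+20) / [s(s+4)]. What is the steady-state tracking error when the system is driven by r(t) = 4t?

System type = 1 (one pole at s=0).
K_v = lim_{s→0} s·G(s) = 48·20 / (4) = 240.
e_ss = 4/K_v = 4/240 = 1/60.

1/60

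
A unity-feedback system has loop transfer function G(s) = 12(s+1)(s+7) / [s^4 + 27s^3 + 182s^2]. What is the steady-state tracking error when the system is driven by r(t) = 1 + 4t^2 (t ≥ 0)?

52/3

The denominator has no term below 182s^2 — 2 poles at s=0, type 2. Treating each term separately:
  • 1: tracked with zero error.
  • 4t^2: e_ss = 8/K_a with K_a=6/13 → 52/3.
Total e_ss = 52/3.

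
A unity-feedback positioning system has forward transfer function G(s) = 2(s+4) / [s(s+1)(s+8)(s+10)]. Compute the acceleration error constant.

0

G(s) has one factor of s in the denominator, so the system is type 1.
K_a = lim_{s→0} s^2·G(s) = 0 (the extra factor of s kills the finite limit).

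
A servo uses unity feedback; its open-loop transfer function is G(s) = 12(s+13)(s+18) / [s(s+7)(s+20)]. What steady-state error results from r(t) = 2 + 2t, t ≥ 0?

35/351

The open loop has one pole at the origin → type 1 system. Treating each term separately:
  • 2: tracked with zero error.
  • 2t: e_ss = 2/K_v with K_v=702/35 → 35/351.
Total e_ss = 35/351.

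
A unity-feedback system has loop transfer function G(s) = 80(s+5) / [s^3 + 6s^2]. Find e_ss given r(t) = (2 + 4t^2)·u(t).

Lowest-order denominator term is 6s^2, so the open loop has 2 poles at the origin → type 2 system. By superposition:
  • 2: tracked with zero error.
  • 4t^2: e_ss = 8/K_a with K_a=200/3 → 0.12.
Total e_ss = 0.12.

0.12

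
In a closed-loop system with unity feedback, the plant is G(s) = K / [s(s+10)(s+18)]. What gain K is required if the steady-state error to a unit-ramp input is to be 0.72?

One free integrator in G(s): this is a type 1 system.
K_v = lim_{s→0} s·G(s) = K / (10·18) = (1/180)·K.
e_ss = 1/K_v = 0.72 ⇒ K_v = 25/18 ⇒ K = (25/18)/(1/180) = 250.

250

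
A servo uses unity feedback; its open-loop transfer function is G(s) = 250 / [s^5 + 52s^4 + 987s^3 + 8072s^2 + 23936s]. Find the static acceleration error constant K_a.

0

Lowest-order denominator term is 23936s, so the open loop has 1 pole at the origin → type 1 system.
K_a = lim_{s→0} s^2·G(s) = 0 (the extra factor of s kills the finite limit).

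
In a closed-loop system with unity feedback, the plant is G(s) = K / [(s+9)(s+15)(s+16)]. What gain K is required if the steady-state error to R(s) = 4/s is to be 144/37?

No free integrators in G(s): this is a type 0 system.
K_p = lim_{s→0} G(s) = K / (9·15·16) = (1/2160)·K.
e_ss = 4/(1 + K_p) = 144/37 ⇒ 1 + (1/2160)·K = 37/36 ⇒ K = 60.

60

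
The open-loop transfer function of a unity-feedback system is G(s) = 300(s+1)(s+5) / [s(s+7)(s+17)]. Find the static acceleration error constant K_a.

The open loop has one pole at the origin → type 1 system.
K_a = lim_{s→0} s^2·G(s) = 0 (the extra factor of s kills the finite limit).

0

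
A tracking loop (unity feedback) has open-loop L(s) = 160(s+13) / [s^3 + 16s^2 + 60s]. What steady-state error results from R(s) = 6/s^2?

Lowest-order denominator term is 60s, so the open loop has 1 pole at the origin → type 1 system.
K_v = lim_{s→0} s·L(s) = 160·13 / 60 = 104/3.
e_ss = 6/K_v = 6/(104/3) = 9/52.

9/52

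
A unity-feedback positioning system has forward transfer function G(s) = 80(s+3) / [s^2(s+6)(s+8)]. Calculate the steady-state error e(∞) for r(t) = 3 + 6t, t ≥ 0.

0

Two free integrators in G(s): this is a type 2 system. Taking each input component in turn:
  • 3: tracked with zero error.
  • 6t: tracked with zero error.
Total e_ss = 0.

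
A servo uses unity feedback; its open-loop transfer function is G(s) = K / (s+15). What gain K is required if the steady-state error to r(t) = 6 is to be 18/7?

20

The open loop has no poles at the origin → type 0 system.
K_p = lim_{s→0} G(s) = K / (15) = (1/15)·K.
e_ss = 6/(1 + K_p) = 18/7 ⇒ 1 + (1/15)·K = 7/3 ⇒ K = 20.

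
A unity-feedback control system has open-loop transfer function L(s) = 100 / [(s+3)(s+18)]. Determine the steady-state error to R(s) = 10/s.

270/77

No free integrators in L(s): this is a type 0 system.
K_p = lim_{s→0} L(s) = 100 / (3·18) = 50/27.
e_ss = 10/(1 + K_p) = 10/(77/27) = 270/77.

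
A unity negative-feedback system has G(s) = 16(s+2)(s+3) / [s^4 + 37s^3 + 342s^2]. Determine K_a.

Lowest-order denominator term is 342s^2, so the open loop has 2 poles at the origin → type 2 system.
K_a = lim_{s→0} s^2·G(s) = 16·2·3 / 342 = 16/57.

16/57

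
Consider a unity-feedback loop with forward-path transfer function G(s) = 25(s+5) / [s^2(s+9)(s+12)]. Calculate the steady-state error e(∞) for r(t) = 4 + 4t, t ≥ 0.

Two free integrators in G(s): this is a type 2 system. Taking each input component in turn:
  • 4: tracked with zero error.
  • 4t: tracked with zero error.
Total e_ss = 0.

0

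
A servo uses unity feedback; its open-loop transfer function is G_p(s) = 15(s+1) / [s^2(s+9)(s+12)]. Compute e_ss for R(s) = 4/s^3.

The open loop has two poles at the origin → type 2 system.
K_a = lim_{s→0} s^2·G_p(s) = 15·1 / (9·12) = 5/36.
r(t) = 2t^2 gives R(s) = 4/s^3.
e_ss = 4/K_a = 4/(5/36) = 28.8.

28.8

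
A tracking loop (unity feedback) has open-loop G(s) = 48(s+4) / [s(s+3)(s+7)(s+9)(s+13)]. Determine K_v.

System type = 1 (one pole at s=0).
K_v = lim_{s→0} s·G(s) = 48·4 / (3·7·9·13) = 64/819.

64/819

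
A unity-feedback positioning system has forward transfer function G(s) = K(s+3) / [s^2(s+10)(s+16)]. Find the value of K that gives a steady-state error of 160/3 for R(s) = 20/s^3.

20

System type = 2 (two poles at s=0).
K_a = lim_{s→0} s^2·G(s) = K·3 / (10·16) = (3/160)·K.
e_ss = 20/K_a = 160/3 ⇒ K_a = 0.375 ⇒ K = 0.375/(3/160) = 20.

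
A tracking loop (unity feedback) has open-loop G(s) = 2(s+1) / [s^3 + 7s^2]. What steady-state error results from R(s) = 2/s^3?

Factoring s^2 from the denominator leaves a polynomial with constant term 7, so the system is type 2.
K_a = lim_{s→0} s^2·G(s) = 2·1 / 7 = 2/7.
r(t) = t^2 gives R(s) = 2/s^3.
e_ss = 2/K_a = 2/(2/7) = 7.

7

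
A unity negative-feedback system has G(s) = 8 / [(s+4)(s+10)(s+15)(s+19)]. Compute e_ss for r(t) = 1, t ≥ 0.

No free integrators in G(s): this is a type 0 system.
K_p = lim_{s→0} G(s) = 8 / (4·10·15·19) = 1/1425.
e_ss = 1/(1 + K_p) = 1/(1426/1425) = 1425/1426.

1425/1426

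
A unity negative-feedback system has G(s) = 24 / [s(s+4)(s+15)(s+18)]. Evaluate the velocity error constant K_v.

1/45

System type = 1 (one pole at s=0).
K_v = lim_{s→0} s·G(s) = 24 / (4·15·18) = 1/45.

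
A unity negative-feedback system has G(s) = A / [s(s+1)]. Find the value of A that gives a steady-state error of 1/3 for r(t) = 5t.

G(s) has one factor of s in the denominator, so the system is type 1.
K_v = lim_{s→0} s·G(s) = A / (1) = 1·A.
e_ss = 5/K_v = 1/3 ⇒ K_v = 15 ⇒ A = 15/1 = 15.

15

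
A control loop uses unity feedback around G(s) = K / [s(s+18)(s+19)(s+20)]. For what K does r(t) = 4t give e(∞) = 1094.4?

25

One free integrator in G(s): this is a type 1 system.
K_v = lim_{s→0} s·G(s) = K / (18·19·20) = (1/6840)·K.
e_ss = 4/K_v = 1094.4 ⇒ K_v = 5/1368 ⇒ K = (5/1368)/(1/6840) = 25.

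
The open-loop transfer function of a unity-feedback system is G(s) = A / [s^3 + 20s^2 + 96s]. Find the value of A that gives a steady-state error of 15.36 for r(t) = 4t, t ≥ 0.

Lowest-order denominator term is 96s, so the open loop has 1 pole at the origin → type 1 system.
K_v = lim_{s→0} s·G(s) = A / 96 = (1/96)·A.
e_ss = 4/K_v = 15.36 ⇒ K_v = 25/96 ⇒ A = (25/96)/(1/96) = 25.

25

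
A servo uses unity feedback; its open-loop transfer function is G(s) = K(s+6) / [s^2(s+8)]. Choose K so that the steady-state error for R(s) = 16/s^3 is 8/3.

G(s) has two factors of s in the denominator, so the system is type 2.
K_a = lim_{s→0} s^2·G(s) = K·6 / (8) = 0.75·K.
e_ss = 16/K_a = 8/3 ⇒ K_a = 6 ⇒ K = 6/0.75 = 8.

8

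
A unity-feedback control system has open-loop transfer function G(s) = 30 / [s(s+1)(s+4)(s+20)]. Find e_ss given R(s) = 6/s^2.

The open loop has one pole at the origin → type 1 system.
K_v = lim_{s→0} s·G(s) = 30 / (1·4·20) = 0.375.
e_ss = 6/K_v = 6/0.375 = 16.

16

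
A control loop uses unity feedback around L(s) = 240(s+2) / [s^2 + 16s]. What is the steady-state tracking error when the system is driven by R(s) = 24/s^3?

Factoring s from the denominator leaves a polynomial with constant term 16, so the system is type 1.
K_a = lim_{s→0} s^2·L(s) = 0; the steady-state error to this parabolic input grows without bound.

infinity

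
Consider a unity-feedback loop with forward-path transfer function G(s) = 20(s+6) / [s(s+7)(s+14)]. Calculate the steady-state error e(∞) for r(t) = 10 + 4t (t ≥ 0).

The open loop has one pole at the origin → type 1 system. By superposition:
  • 10: tracked with zero error.
  • 4t: e_ss = 4/K_v with K_v=60/49 → 49/15.
Total e_ss = 49/15.

49/15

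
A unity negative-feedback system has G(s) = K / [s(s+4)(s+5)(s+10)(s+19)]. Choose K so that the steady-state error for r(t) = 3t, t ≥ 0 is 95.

G(s) has one factor of s in the denominator, so the system is type 1.
K_v = lim_{s→0} s·G(s) = K / (4·5·10·19) = (1/3800)·K.
e_ss = 3/K_v = 95 ⇒ K_v = 3/95 ⇒ K = (3/95)/(1/3800) = 120.

120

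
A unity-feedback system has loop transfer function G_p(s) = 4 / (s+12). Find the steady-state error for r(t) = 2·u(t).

1.5

G_p(s) has no factors of s in the denominator, so the system is type 0.
K_p = lim_{s→0} G_p(s) = 4 / (12) = 1/3.
e_ss = 2/(1 + K_p) = 2/(4/3) = 1.5.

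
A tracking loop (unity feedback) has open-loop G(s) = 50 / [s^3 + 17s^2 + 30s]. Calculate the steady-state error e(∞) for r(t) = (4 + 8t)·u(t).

Factoring s from the denominator leaves a polynomial with constant term 30, so the system is type 1. By superposition:
  • 4: tracked with zero error.
  • 8t: e_ss = 8/K_v with K_v=5/3 → 4.8.
Total e_ss = 4.8.

4.8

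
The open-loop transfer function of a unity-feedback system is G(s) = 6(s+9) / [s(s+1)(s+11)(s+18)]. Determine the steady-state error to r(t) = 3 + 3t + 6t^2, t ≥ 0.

G(s) has one factor of s in the denominator, so the system is type 1. By superposition:
  • 3: tracked with zero error.
  • 3t: e_ss = 3/K_v with K_v=3/11 → 11.
  • 6t^2: a type-1 system cannot track it, e_ss → ∞.
The unbounded component dominates.

infinity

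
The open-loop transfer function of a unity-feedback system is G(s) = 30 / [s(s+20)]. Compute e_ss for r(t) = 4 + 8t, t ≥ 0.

16/3

The open loop has one pole at the origin → type 1 system. Taking each input component in turn:
  • 4: tracked with zero error.
  • 8t: e_ss = 8/K_v with K_v=1.5 → 16/3.
Total e_ss = 16/3.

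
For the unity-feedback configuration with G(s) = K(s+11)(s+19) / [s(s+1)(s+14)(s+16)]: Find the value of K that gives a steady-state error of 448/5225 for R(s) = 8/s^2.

The open loop has one pole at the origin → type 1 system.
K_v = lim_{s→0} s·G(s) = K·11·19 / (1·14·16) = (209/224)·K.
e_ss = 8/K_v = 448/5225 ⇒ K_v = 5225/56 ⇒ K = (5225/56)/(209/224) = 100.

100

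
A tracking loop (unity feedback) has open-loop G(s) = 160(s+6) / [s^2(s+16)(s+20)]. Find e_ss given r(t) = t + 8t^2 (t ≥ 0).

The open loop has two poles at the origin → type 2 system. By superposition:
  • t: tracked with zero error.
  • 8t^2: e_ss = 16/K_a with K_a=3 → 16/3.
Total e_ss = 16/3.

16/3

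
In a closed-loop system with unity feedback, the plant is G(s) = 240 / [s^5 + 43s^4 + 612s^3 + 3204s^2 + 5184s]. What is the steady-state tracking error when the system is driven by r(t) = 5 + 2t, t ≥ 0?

Lowest-order denominator term is 5184s, so the open loop has 1 pole at the origin → type 1 system. By superposition:
  • 5: tracked with zero error.
  • 2t: e_ss = 2/K_v with K_v=5/108 → 43.2.
Total e_ss = 43.2.

43.2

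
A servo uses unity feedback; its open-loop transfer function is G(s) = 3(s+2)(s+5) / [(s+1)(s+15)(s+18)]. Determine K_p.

1/9

System type = 0 (no poles at s=0).
K_p = lim_{s→0} G(s) = 3·2·5 / (1·15·18) = 1/9.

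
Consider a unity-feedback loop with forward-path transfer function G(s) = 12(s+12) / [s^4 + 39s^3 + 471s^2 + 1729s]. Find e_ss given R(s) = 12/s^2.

1729/12

Factoring s from the denominator leaves a polynomial with constant term 1729, so the system is type 1.
K_v = lim_{s→0} s·G(s) = 12·12 / 1729 = 144/1729.
e_ss = 12/K_v = 12/(144/1729) = 1729/12.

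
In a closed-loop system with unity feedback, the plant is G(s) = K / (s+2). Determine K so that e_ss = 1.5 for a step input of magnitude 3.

System type = 0 (no poles at s=0).
K_p = lim_{s→0} G(s) = K / (2) = 0.5·K.
e_ss = 3/(1 + K_p) = 1.5 ⇒ 1 + 0.5·K = 2 ⇒ K = 2.

2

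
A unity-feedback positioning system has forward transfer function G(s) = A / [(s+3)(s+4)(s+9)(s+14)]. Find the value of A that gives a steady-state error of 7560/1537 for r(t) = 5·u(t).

25

System type = 0 (no poles at s=0).
K_p = lim_{s→0} G(s) = A / (3·4·9·14) = (1/1512)·A.
e_ss = 5/(1 + K_p) = 7560/1537 ⇒ 1 + (1/1512)·A = 1537/1512 ⇒ A = 25.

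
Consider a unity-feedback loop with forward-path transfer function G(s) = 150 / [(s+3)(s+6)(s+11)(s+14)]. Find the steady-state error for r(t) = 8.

No free integrators in G(s): this is a type 0 system.
K_p = lim_{s→0} G(s) = 150 / (3·6·11·14) = 25/462.
e_ss = 8/(1 + K_p) = 8/(487/462) = 3696/487.

3696/487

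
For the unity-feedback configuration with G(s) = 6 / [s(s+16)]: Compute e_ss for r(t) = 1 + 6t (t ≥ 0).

The open loop has one pole at the origin → type 1 system. Treating each term separately:
  • 1: tracked with zero error.
  • 6t: e_ss = 6/K_v with K_v=0.375 → 16.
Total e_ss = 16.

16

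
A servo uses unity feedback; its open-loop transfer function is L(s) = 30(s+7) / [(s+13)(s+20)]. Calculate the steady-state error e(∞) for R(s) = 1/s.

26/47

The open loop has no poles at the origin → type 0 system.
K_p = lim_{s→0} L(s) = 30·7 / (13·20) = 21/26.
e_ss = 1/(1 + K_p) = 1/(47/26) = 26/47.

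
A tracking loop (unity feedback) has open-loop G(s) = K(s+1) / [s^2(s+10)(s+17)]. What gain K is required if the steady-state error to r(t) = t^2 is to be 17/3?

60

Two free integrators in G(s): this is a type 2 system.
K_a = lim_{s→0} s^2·G(s) = K·1 / (10·17) = (1/170)·K.
e_ss = 2/K_a = 17/3 ⇒ K_a = 6/17 ⇒ K = (6/17)/(1/170) = 60.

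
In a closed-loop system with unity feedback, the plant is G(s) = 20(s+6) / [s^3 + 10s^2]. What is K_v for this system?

infinity

K_v = lim_{s→0} s·G(s); with 2 poles at the origin the limit diverges, so K_v = ∞.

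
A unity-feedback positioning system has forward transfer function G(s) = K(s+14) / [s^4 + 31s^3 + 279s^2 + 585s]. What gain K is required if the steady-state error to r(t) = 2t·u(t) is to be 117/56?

40

The denominator has no term below 585s — 1 pole at s=0, type 1.
K_v = lim_{s→0} s·G(s) = K·14 / 585 = (14/585)·K.
e_ss = 2/K_v = 117/56 ⇒ K_v = 112/117 ⇒ K = (112/117)/(14/585) = 40.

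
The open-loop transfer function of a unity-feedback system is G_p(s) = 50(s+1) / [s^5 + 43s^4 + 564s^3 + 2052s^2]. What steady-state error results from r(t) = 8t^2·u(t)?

Factoring s^2 from the denominator leaves a polynomial with constant term 2052, so the system is type 2.
K_a = lim_{s→0} s^2·G_p(s) = 50·1 / 2052 = 25/1026.
r(t) = 8t^2 gives R(s) = 16/s^3.
e_ss = 16/K_a = 16/(25/1026) = 656.64.

656.64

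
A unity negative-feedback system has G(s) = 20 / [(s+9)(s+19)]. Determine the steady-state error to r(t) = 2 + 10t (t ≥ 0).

System type = 0 (no poles at s=0). By superposition:
  • 2: e_ss = 2/(1+K_p) with K_p=20/171 → 342/191.
  • 10t: a type-0 system cannot track it, e_ss → ∞.
The unbounded component dominates.

infinity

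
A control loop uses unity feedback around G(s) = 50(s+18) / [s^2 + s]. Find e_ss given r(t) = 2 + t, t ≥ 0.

Lowest-order denominator term is s, so the open loop has 1 pole at the origin → type 1 system. Treating each term separately:
  • 2: tracked with zero error.
  • t: e_ss = 1/K_v with K_v=900 → 1/900.
Total e_ss = 1/900.

1/900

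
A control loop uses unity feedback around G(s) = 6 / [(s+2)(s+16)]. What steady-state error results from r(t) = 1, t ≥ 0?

16/19

System type = 0 (no poles at s=0).
K_p = lim_{s→0} G(s) = 6 / (2·16) = 0.1875.
e_ss = 1/(1 + K_p) = 1/1.1875 = 16/19.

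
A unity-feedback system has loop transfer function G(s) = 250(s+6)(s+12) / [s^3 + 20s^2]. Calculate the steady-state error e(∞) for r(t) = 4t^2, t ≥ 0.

Lowest-order denominator term is 20s^2, so the open loop has 2 poles at the origin → type 2 system.
K_a = lim_{s→0} s^2·G(s) = 250·6·12 / 20 = 900.
r(t) = 4t^2 gives R(s) = 8/s^3.
e_ss = 8/K_a = 8/900 = 2/225.

2/225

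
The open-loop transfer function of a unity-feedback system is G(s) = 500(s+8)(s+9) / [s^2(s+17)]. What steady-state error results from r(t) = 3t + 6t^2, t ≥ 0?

17/3000

Two free integrators in G(s): this is a type 2 system. Taking each input component in turn:
  • 3t: tracked with zero error.
  • 6t^2: e_ss = 12/K_a with K_a=36000/17 → 17/3000.
Total e_ss = 17/3000.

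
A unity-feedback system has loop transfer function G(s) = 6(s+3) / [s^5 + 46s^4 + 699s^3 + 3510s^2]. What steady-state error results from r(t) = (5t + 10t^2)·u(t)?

3900

Factoring s^2 from the denominator leaves a polynomial with constant term 3510, so the system is type 2. By superposition:
  • 5t: tracked with zero error.
  • 10t^2: e_ss = 20/K_a with K_a=1/195 → 3900.
Total e_ss = 3900.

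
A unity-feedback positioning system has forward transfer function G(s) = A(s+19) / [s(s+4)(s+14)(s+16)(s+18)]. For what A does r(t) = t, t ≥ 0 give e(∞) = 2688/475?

150

System type = 1 (one pole at s=0).
K_v = lim_{s→0} s·G(s) = A·19 / (4·14·16·18) = (19/16128)·A.
e_ss = 1/K_v = 2688/475 ⇒ K_v = 475/2688 ⇒ A = (475/2688)/(19/16128) = 150.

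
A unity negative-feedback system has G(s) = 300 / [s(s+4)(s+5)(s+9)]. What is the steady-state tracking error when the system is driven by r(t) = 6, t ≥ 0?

One free integrator in G(s): this is a type 1 system.
A type-1 system has K_p = ∞, so it tracks a step input with zero steady-state error.

0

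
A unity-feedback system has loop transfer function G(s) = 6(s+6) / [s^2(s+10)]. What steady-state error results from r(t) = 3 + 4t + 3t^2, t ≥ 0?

Two free integrators in G(s): this is a type 2 system. Treating each term separately:
  • 3: tracked with zero error.
  • 4t: tracked with zero error.
  • 3t^2: e_ss = 6/K_a with K_a=3.6 → 5/3.
Total e_ss = 5/3.

5/3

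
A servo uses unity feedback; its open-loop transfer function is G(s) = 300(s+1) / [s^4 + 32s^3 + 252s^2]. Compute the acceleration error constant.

Lowest-order denominator term is 252s^2, so the open loop has 2 poles at the origin → type 2 system.
K_a = lim_{s→0} s^2·G(s) = 300·1 / 252 = 25/21.

25/21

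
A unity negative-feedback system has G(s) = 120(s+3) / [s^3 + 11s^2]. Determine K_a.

360/11

The denominator has no term below 11s^2 — 2 poles at s=0, type 2.
K_a = lim_{s→0} s^2·G(s) = 120·3 / 11 = 360/11.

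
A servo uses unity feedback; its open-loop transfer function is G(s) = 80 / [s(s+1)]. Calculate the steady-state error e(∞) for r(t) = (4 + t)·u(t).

0.0125

System type = 1 (one pole at s=0). By superposition:
  • 4: tracked with zero error.
  • t: e_ss = 1/K_v with K_v=80 → 0.0125.
Total e_ss = 0.0125.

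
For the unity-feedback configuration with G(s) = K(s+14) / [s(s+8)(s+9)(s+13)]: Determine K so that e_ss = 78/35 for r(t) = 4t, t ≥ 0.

120

System type = 1 (one pole at s=0).
K_v = lim_{s→0} s·G(s) = K·14 / (8·9·13) = (7/468)·K.
e_ss = 4/K_v = 78/35 ⇒ K_v = 70/39 ⇒ K = (70/39)/(7/468) = 120.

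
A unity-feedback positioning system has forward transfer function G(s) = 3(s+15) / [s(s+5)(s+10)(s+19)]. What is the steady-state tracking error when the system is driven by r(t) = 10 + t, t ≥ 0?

G(s) has one factor of s in the denominator, so the system is type 1. By superposition:
  • 10: tracked with zero error.
  • t: e_ss = 1/K_v with K_v=9/190 → 190/9.
Total e_ss = 190/9.

190/9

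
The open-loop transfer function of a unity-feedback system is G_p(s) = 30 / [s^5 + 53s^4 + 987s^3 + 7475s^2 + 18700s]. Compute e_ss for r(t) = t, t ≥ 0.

Factoring s from the denominator leaves a polynomial with constant term 18700, so the system is type 1.
K_v = lim_{s→0} s·G_p(s) = 30 / 18700 = 3/1870.
e_ss = 1/K_v = 1/(3/1870) = 1870/3.

1870/3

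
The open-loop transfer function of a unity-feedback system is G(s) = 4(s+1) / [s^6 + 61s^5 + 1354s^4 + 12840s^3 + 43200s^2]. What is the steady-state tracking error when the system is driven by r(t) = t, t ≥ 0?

0

The denominator has no term below 43200s^2 — 2 poles at s=0, type 2.
K_v = ∞ for a type-2 system; e_ss to a ramp is zero.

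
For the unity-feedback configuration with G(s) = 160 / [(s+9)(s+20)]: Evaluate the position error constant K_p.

No free integrators in G(s): this is a type 0 system.
K_p = lim_{s→0} G(s) = 160 / (9·20) = 8/9.

8/9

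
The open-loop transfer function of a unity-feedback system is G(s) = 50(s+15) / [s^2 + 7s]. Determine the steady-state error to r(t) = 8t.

28/375

Factoring s from the denominator leaves a polynomial with constant term 7, so the system is type 1.
K_v = lim_{s→0} s·G(s) = 50·15 / 7 = 750/7.
e_ss = 8/K_v = 8/(750/7) = 28/375.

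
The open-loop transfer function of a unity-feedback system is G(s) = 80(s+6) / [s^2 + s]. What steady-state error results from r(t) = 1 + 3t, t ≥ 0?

The denominator has no term below s — 1 pole at s=0, type 1. Treating each term separately:
  • 1: tracked with zero error.
  • 3t: e_ss = 3/K_v with K_v=480 → 1/160.
Total e_ss = 1/160.

1/160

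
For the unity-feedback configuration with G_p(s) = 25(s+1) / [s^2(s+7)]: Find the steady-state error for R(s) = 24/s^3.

6.72

G_p(s) has two factors of s in the denominator, so the system is type 2.
K_a = lim_{s→0} s^2·G_p(s) = 25·1 / (7) = 25/7.
r(t) = 12t^2 gives R(s) = 24/s^3.
e_ss = 24/K_a = 24/(25/7) = 6.72.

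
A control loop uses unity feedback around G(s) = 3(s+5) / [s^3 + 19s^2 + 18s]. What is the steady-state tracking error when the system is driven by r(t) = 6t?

The denominator has no term below 18s — 1 pole at s=0, type 1.
K_v = lim_{s→0} s·G(s) = 3·5 / 18 = 5/6.
e_ss = 6/K_v = 6/(5/6) = 7.2.

7.2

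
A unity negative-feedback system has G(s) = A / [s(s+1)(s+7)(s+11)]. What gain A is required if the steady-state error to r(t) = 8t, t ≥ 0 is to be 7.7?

System type = 1 (one pole at s=0).
K_v = lim_{s→0} s·G(s) = A / (1·7·11) = (1/77)·A.
e_ss = 8/K_v = 7.7 ⇒ K_v = 80/77 ⇒ A = (80/77)/(1/77) = 80.

80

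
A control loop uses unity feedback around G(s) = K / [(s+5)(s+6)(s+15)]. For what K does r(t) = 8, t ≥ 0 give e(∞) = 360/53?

No free integrators in G(s): this is a type 0 system.
K_p = lim_{s→0} G(s) = K / (5·6·15) = (1/450)·K.
e_ss = 8/(1 + K_p) = 360/53 ⇒ 1 + (1/450)·K = 53/45 ⇒ K = 80.

80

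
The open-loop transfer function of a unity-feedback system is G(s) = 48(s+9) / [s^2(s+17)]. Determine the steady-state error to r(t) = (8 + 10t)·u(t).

G(s) has two factors of s in the denominator, so the system is type 2. Taking each input component in turn:
  • 8: tracked with zero error.
  • 10t: tracked with zero error.
Total e_ss = 0.

0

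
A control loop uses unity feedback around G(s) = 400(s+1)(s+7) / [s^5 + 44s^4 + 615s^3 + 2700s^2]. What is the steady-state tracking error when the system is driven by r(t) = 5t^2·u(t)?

135/14

The denominator has no term below 2700s^2 — 2 poles at s=0, type 2.
K_a = lim_{s→0} s^2·G(s) = 400·1·7 / 2700 = 28/27.
r(t) = 5t^2 gives R(s) = 10/s^3.
e_ss = 10/K_a = 10/(28/27) = 135/14.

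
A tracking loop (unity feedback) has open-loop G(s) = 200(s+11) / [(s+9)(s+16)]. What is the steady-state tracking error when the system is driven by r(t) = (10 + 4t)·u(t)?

infinity

The open loop has no poles at the origin → type 0 system. By superposition:
  • 10: e_ss = 10/(1+K_p) with K_p=275/18 → 180/293.
  • 4t: a type-0 system cannot track it, e_ss → ∞.
The unbounded component dominates.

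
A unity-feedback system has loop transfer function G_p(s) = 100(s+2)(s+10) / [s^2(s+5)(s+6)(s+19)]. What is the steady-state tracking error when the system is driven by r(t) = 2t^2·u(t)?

Two free integrators in G_p(s): this is a type 2 system.
K_a = lim_{s→0} s^2·G_p(s) = 100·2·10 / (5·6·19) = 200/57.
r(t) = 2t^2 gives R(s) = 4/s^3.
e_ss = 4/K_a = 4/(200/57) = 1.14.

1.14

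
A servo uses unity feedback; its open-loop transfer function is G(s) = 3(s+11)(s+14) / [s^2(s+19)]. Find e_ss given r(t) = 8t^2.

G(s) has two factors of s in the denominator, so the system is type 2.
K_a = lim_{s→0} s^2·G(s) = 3·11·14 / (19) = 462/19.
r(t) = 8t^2 gives R(s) = 16/s^3.
e_ss = 16/K_a = 16/(462/19) = 152/231.

152/231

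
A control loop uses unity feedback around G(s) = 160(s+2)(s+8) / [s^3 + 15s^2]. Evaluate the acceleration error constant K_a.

The denominator has no term below 15s^2 — 2 poles at s=0, type 2.
K_a = lim_{s→0} s^2·G(s) = 160·2·8 / 15 = 512/3.

512/3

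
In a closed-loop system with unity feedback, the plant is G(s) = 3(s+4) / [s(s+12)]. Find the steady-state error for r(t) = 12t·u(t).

12

One free integrator in G(s): this is a type 1 system.
K_v = lim_{s→0} s·G(s) = 3·4 / (12) = 1.
e_ss = 12/K_v = 12/1 = 12.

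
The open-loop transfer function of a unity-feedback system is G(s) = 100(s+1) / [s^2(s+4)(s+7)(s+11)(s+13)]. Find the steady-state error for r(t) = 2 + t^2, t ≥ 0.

80.08

G(s) has two factors of s in the denominator, so the system is type 2. Taking each input component in turn:
  • 2: tracked with zero error.
  • t^2: e_ss = 2/K_a with K_a=25/1001 → 80.08.
Total e_ss = 80.08.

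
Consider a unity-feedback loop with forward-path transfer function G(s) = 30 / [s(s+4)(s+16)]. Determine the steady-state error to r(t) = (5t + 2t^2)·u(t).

The open loop has one pole at the origin → type 1 system. By superposition:
  • 5t: e_ss = 5/K_v with K_v=15/32 → 32/3.
  • 2t^2: a type-1 system cannot track it, e_ss → ∞.
The unbounded component dominates.

infinity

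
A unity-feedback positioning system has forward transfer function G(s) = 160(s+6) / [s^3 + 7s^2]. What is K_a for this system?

960/7

Factoring s^2 from the denominator leaves a polynomial with constant term 7, so the system is type 2.
K_a = lim_{s→0} s^2·G(s) = 160·6 / 7 = 960/7.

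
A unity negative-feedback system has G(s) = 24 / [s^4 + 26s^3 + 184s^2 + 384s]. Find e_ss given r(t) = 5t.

Lowest-order denominator term is 384s, so the open loop has 1 pole at the origin → type 1 system.
K_v = lim_{s→0} s·G(s) = 24 / 384 = 0.0625.
e_ss = 5/K_v = 5/0.0625 = 80.

80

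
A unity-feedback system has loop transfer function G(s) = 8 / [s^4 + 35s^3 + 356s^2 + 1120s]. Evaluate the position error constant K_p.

infinity

K_p = lim_{s→0} G(s); with 1 pole at the origin the limit diverges, so K_p = ∞.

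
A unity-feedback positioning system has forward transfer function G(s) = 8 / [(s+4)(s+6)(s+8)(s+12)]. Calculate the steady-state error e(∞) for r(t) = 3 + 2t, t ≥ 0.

infinity

System type = 0 (no poles at s=0). Taking each input component in turn:
  • 3: e_ss = 3/(1+K_p) with K_p=1/288 → 864/289.
  • 2t: a type-0 system cannot track it, e_ss → ∞.
The unbounded component dominates.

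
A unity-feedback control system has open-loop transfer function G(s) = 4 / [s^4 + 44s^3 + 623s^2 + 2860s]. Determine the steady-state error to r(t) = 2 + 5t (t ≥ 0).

Lowest-order denominator term is 2860s, so the open loop has 1 pole at the origin → type 1 system. Taking each input component in turn:
  • 2: tracked with zero error.
  • 5t: e_ss = 5/K_v with K_v=1/715 → 3575.
Total e_ss = 3575.

3575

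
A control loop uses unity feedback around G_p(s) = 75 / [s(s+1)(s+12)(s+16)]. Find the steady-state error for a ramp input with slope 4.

10.24

One free integrator in G_p(s): this is a type 1 system.
K_v = lim_{s→0} s·G_p(s) = 75 / (1·12·16) = 25/64.
e_ss = 4/K_v = 4/(25/64) = 10.24.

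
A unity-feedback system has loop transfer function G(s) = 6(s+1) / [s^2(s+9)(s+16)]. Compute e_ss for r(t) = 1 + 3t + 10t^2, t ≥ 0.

Two free integrators in G(s): this is a type 2 system. Taking each input component in turn:
  • 1: tracked with zero error.
  • 3t: tracked with zero error.
  • 10t^2: e_ss = 20/K_a with K_a=1/24 → 480.
Total e_ss = 480.

480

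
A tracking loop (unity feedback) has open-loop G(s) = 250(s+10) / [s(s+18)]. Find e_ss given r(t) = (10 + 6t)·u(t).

The open loop has one pole at the origin → type 1 system. Treating each term separately:
  • 10: tracked with zero error.
  • 6t: e_ss = 6/K_v with K_v=1250/9 → 0.0432.
Total e_ss = 0.0432.

0.0432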